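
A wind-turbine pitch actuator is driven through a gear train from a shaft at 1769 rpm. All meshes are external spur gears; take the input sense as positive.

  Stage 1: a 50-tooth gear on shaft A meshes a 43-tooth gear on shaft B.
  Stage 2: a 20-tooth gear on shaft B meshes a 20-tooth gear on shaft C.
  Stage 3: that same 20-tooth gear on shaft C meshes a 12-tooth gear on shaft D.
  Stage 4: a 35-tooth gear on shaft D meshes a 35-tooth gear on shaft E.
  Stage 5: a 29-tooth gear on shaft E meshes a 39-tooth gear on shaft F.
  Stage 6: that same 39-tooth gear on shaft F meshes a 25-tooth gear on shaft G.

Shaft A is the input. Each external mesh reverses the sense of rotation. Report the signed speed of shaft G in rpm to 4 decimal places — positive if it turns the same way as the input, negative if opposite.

Stage 1 [50T→43T]: ω = 1769.0000×50/43 = 2056.9767 rpm, dir flips to −; running = −2056.9767
Stage 2 [20T→20T]: ω = 2056.9767×20/20 = 2056.9767 rpm, dir flips to +; running = +2056.9767
Stage 3 [20T→12T]: ω = 2056.9767×20/12 = 3428.2946 rpm, dir flips to −; running = −3428.2946
Stage 4 [35T→35T]: ω = 3428.2946×35/35 = 3428.2946 rpm, dir flips to +; running = +3428.2946
Stage 5 [29T→39T]: ω = 3428.2946×29/39 = 2549.2447 rpm, dir flips to −; running = −2549.2447
Stage 6 [39T→25T]: ω = 2549.2447×39/25 = 3976.8217 rpm, dir flips to +; running = +3976.8217

+3976.8217 rpm (same as input, |ω| = 3976.8217 rpm)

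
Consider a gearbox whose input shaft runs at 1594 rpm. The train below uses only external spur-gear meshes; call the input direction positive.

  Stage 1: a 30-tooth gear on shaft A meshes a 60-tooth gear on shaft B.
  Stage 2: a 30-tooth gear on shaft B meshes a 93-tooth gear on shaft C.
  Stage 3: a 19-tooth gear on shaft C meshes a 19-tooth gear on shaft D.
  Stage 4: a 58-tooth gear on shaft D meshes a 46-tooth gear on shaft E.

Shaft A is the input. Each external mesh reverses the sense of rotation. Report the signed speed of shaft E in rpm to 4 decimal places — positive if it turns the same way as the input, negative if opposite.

+324.1655 rpm (same as input, |ω| = 324.1655 rpm)

Stage 1 [30T→60T]: ω = 1594.0000×30/60 = 797.0000 rpm, dir flips to −; running = −797.0000
Stage 2 [30T→93T]: ω = 797.0000×30/93 = 257.0968 rpm, dir flips to +; running = +257.0968
Stage 3 [19T→19T]: ω = 257.0968×19/19 = 257.0968 rpm, dir flips to −; running = −257.0968
Stage 4 [58T→46T]: ω = 257.0968×58/46 = 324.1655 rpm, dir flips to +; running = +324.1655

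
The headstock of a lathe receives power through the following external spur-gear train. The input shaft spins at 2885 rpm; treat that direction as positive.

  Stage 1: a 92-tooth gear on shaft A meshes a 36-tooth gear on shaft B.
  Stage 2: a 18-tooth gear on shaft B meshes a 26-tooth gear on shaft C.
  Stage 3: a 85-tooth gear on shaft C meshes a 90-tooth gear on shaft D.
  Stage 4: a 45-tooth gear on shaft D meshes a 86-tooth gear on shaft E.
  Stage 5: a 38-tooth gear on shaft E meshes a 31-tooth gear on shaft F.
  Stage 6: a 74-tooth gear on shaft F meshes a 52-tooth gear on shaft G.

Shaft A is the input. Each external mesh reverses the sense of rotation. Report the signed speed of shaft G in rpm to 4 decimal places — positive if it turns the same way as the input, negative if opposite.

+4400.1862 rpm (same as input, |ω| = 4400.1862 rpm)

Stage 1 [92T→36T]: ω = 2885.0000×92/36 = 7372.7778 rpm, dir flips to −; running = −7372.7778
Stage 2 [18T→26T]: ω = 7372.7778×18/26 = 5104.2308 rpm, dir flips to +; running = +5104.2308
Stage 3 [85T→90T]: ω = 5104.2308×85/90 = 4820.6624 rpm, dir flips to −; running = −4820.6624
Stage 4 [45T→86T]: ω = 4820.6624×45/86 = 2522.4396 rpm, dir flips to +; running = +2522.4396
Stage 5 [38T→31T]: ω = 2522.4396×38/31 = 3092.0228 rpm, dir flips to −; running = −3092.0228
Stage 6 [74T→52T]: ω = 3092.0228×74/52 = 4400.1862 rpm, dir flips to +; running = +4400.1862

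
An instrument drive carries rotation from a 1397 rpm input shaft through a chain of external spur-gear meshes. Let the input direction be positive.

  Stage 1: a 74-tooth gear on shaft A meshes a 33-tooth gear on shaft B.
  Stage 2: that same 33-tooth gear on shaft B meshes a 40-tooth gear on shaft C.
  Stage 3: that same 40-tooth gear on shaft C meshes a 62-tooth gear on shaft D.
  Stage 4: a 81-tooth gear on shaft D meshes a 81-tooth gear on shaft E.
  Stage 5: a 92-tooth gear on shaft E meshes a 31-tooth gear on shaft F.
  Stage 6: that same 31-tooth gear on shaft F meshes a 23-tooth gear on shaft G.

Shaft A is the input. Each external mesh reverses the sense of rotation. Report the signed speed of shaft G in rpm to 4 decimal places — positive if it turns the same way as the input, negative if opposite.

Stage 1 [74T→33T]: ω = 1397.0000×74/33 = 3132.6667 rpm, dir flips to −; running = −3132.6667
Stage 2 [33T→40T]: ω = 3132.6667×33/40 = 2584.4500 rpm, dir flips to +; running = +2584.4500
Stage 3 [40T→62T]: ω = 2584.4500×40/62 = 1667.3871 rpm, dir flips to −; running = −1667.3871
Stage 4 [81T→81T]: ω = 1667.3871×81/81 = 1667.3871 rpm, dir flips to +; running = +1667.3871
Stage 5 [92T→31T]: ω = 1667.3871×92/31 = 4948.3746 rpm, dir flips to −; running = −4948.3746
Stage 6 [31T→23T]: ω = 4948.3746×31/23 = 6669.5484 rpm, dir flips to +; running = +6669.5484

+6669.5484 rpm (same as input, |ω| = 6669.5484 rpm)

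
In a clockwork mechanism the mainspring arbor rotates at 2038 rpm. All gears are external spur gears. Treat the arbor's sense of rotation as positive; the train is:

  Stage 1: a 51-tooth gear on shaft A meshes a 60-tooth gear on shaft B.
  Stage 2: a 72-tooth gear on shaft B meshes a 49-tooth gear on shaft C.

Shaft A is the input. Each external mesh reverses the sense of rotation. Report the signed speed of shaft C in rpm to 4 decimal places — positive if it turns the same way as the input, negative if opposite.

Stage 1 [51T→60T]: ω = 2038.0000×51/60 = 1732.3000 rpm, dir flips to −; running = −1732.3000
Stage 2 [72T→49T]: ω = 1732.3000×72/49 = 2545.4204 rpm, dir flips to +; running = +2545.4204

+2545.4204 rpm (same as input, |ω| = 2545.4204 rpm)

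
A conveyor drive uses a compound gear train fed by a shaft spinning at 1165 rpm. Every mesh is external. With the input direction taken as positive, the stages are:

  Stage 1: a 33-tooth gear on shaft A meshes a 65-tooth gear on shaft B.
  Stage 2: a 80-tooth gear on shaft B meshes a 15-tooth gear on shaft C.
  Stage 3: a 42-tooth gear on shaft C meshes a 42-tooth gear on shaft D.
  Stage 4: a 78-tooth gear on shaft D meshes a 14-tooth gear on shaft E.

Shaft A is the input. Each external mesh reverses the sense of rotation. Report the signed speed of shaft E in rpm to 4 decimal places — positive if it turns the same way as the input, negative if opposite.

Stage 1 [33T→65T]: ω = 1165.0000×33/65 = 591.4615 rpm, dir flips to −; running = −591.4615
Stage 2 [80T→15T]: ω = 591.4615×80/15 = 3154.4615 rpm, dir flips to +; running = +3154.4615
Stage 3 [42T→42T]: ω = 3154.4615×42/42 = 3154.4615 rpm, dir flips to −; running = −3154.4615
Stage 4 [78T→14T]: ω = 3154.4615×78/14 = 17574.8571 rpm, dir flips to +; running = +17574.8571

+17574.8571 rpm (same as input, |ω| = 17574.8571 rpm)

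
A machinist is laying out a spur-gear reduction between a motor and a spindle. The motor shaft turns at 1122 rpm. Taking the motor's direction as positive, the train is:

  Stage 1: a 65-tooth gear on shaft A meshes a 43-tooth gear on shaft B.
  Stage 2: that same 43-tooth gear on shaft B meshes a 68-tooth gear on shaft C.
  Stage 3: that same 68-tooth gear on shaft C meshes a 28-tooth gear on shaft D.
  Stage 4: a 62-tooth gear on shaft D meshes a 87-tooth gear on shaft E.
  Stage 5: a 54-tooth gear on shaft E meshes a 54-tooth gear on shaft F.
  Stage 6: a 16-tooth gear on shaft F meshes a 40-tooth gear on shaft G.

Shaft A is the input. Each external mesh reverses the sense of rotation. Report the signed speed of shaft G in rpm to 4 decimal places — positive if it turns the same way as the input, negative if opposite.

Stage 1 [65T→43T]: ω = 1122.0000×65/43 = 1696.0465 rpm, dir flips to −; running = −1696.0465
Stage 2 [43T→68T]: ω = 1696.0465×43/68 = 1072.5000 rpm, dir flips to +; running = +1072.5000
Stage 3 [68T→28T]: ω = 1072.5000×68/28 = 2604.6429 rpm, dir flips to −; running = −2604.6429
Stage 4 [62T→87T]: ω = 2604.6429×62/87 = 1856.1823 rpm, dir flips to +; running = +1856.1823
Stage 5 [54T→54T]: ω = 1856.1823×54/54 = 1856.1823 rpm, dir flips to −; running = −1856.1823
Stage 6 [16T→40T]: ω = 1856.1823×16/40 = 742.4729 rpm, dir flips to +; running = +742.4729

+742.4729 rpm (same as input, |ω| = 742.4729 rpm)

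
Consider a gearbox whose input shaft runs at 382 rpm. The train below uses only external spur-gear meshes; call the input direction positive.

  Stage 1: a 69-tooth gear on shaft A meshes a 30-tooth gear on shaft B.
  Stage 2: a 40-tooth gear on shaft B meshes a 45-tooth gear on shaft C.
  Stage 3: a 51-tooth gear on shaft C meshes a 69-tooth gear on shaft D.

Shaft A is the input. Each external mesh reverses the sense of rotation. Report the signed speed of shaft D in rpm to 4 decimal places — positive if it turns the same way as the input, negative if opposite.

Stage 1 [69T→30T]: ω = 382.0000×69/30 = 878.6000 rpm, dir flips to −; running = −878.6000
Stage 2 [40T→45T]: ω = 878.6000×40/45 = 780.9778 rpm, dir flips to +; running = +780.9778
Stage 3 [51T→69T]: ω = 780.9778×51/69 = 577.2444 rpm, dir flips to −; running = −577.2444

-577.2444 rpm (opposite to input, |ω| = 577.2444 rpm)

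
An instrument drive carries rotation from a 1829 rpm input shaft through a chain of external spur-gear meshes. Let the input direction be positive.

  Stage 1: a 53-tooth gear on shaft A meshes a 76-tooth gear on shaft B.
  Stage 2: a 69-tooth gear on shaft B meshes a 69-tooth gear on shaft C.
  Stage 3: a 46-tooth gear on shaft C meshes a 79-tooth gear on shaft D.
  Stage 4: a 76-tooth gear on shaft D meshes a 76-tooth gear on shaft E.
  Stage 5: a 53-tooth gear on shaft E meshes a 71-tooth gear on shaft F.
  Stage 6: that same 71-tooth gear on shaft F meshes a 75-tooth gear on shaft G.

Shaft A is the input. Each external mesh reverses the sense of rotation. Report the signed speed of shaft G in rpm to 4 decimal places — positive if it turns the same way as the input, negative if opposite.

Stage 1 [53T→76T]: ω = 1829.0000×53/76 = 1275.4868 rpm, dir flips to −; running = −1275.4868
Stage 2 [69T→69T]: ω = 1275.4868×69/69 = 1275.4868 rpm, dir flips to +; running = +1275.4868
Stage 3 [46T→79T]: ω = 1275.4868×46/79 = 742.6885 rpm, dir flips to −; running = −742.6885
Stage 4 [76T→76T]: ω = 742.6885×76/76 = 742.6885 rpm, dir flips to +; running = +742.6885
Stage 5 [53T→71T]: ω = 742.6885×53/71 = 554.4013 rpm, dir flips to −; running = −554.4013
Stage 6 [71T→75T]: ω = 554.4013×71/75 = 524.8332 rpm, dir flips to +; running = +524.8332

+524.8332 rpm (same as input, |ω| = 524.8332 rpm)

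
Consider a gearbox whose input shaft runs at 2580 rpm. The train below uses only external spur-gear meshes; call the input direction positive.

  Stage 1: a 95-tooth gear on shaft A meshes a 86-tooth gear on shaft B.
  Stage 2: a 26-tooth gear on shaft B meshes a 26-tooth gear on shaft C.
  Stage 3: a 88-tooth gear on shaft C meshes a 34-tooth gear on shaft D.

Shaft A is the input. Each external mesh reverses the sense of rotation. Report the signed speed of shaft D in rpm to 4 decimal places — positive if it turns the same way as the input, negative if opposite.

Stage 1 [95T→86T]: ω = 2580.0000×95/86 = 2850.0000 rpm, dir flips to −; running = −2850.0000
Stage 2 [26T→26T]: ω = 2850.0000×26/26 = 2850.0000 rpm, dir flips to +; running = +2850.0000
Stage 3 [88T→34T]: ω = 2850.0000×88/34 = 7376.4706 rpm, dir flips to −; running = −7376.4706

-7376.4706 rpm (opposite to input, |ω| = 7376.4706 rpm)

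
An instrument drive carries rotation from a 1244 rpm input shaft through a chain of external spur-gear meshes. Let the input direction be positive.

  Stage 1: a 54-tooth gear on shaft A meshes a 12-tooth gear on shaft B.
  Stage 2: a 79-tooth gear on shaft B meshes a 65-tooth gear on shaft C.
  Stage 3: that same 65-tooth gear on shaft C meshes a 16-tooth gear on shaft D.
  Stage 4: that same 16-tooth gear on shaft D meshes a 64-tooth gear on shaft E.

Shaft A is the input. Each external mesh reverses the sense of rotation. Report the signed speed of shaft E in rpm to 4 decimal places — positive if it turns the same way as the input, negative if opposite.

+6910.0312 rpm (same as input, |ω| = 6910.0312 rpm)

Stage 1 [54T→12T]: ω = 1244.0000×54/12 = 5598.0000 rpm, dir flips to −; running = −5598.0000
Stage 2 [79T→65T]: ω = 5598.0000×79/65 = 6803.7231 rpm, dir flips to +; running = +6803.7231
Stage 3 [65T→16T]: ω = 6803.7231×65/16 = 27640.1250 rpm, dir flips to −; running = −27640.1250
Stage 4 [16T→64T]: ω = 27640.1250×16/64 = 6910.0312 rpm, dir flips to +; running = +6910.0312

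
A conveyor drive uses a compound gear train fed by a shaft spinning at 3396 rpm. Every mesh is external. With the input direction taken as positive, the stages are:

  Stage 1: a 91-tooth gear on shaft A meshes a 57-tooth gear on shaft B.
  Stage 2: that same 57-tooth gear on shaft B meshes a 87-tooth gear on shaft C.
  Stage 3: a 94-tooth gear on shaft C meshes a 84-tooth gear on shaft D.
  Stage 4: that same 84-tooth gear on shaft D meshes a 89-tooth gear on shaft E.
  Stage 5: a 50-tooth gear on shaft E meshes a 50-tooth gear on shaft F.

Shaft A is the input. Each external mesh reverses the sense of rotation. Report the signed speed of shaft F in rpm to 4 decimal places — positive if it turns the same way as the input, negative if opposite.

-3751.6962 rpm (opposite to input, |ω| = 3751.6962 rpm)

Stage 1 [91T→57T]: ω = 3396.0000×91/57 = 5421.6842 rpm, dir flips to −; running = −5421.6842
Stage 2 [57T→87T]: ω = 5421.6842×57/87 = 3552.1379 rpm, dir flips to +; running = +3552.1379
Stage 3 [94T→84T]: ω = 3552.1379×94/84 = 3975.0115 rpm, dir flips to −; running = −3975.0115
Stage 4 [84T→89T]: ω = 3975.0115×84/89 = 3751.6962 rpm, dir flips to +; running = +3751.6962
Stage 5 [50T→50T]: ω = 3751.6962×50/50 = 3751.6962 rpm, dir flips to −; running = −3751.6962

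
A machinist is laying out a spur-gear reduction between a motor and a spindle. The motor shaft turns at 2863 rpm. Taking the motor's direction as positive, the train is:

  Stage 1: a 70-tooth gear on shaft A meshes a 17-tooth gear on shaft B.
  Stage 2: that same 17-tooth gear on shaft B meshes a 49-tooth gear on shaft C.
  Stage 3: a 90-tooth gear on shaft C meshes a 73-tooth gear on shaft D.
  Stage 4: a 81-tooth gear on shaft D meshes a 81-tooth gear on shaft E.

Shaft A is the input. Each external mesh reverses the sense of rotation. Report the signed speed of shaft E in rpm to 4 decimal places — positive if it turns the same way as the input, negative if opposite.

+5042.4658 rpm (same as input, |ω| = 5042.4658 rpm)

Stage 1 [70T→17T]: ω = 2863.0000×70/17 = 11788.8235 rpm, dir flips to −; running = −11788.8235
Stage 2 [17T→49T]: ω = 11788.8235×17/49 = 4090.0000 rpm, dir flips to +; running = +4090.0000
Stage 3 [90T→73T]: ω = 4090.0000×90/73 = 5042.4658 rpm, dir flips to −; running = −5042.4658
Stage 4 [81T→81T]: ω = 5042.4658×81/81 = 5042.4658 rpm, dir flips to +; running = +5042.4658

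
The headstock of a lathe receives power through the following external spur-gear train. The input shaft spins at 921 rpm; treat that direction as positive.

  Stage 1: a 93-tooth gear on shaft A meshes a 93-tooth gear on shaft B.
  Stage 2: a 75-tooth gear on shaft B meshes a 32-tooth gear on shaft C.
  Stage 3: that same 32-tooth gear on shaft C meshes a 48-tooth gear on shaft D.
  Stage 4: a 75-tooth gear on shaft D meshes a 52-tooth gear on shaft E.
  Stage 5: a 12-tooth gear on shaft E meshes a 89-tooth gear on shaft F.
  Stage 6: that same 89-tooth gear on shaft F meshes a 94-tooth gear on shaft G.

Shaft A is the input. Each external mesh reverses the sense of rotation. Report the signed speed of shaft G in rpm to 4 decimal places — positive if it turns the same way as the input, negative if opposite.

Stage 1 [93T→93T]: ω = 921.0000×93/93 = 921.0000 rpm, dir flips to −; running = −921.0000
Stage 2 [75T→32T]: ω = 921.0000×75/32 = 2158.5938 rpm, dir flips to +; running = +2158.5938
Stage 3 [32T→48T]: ω = 2158.5938×32/48 = 1439.0625 rpm, dir flips to −; running = −1439.0625
Stage 4 [75T→52T]: ω = 1439.0625×75/52 = 2075.5709 rpm, dir flips to +; running = +2075.5709
Stage 5 [12T→89T]: ω = 2075.5709×12/89 = 279.8523 rpm, dir flips to −; running = −279.8523
Stage 6 [89T→94T]: ω = 279.8523×89/94 = 264.9665 rpm, dir flips to +; running = +264.9665

+264.9665 rpm (same as input, |ω| = 264.9665 rpm)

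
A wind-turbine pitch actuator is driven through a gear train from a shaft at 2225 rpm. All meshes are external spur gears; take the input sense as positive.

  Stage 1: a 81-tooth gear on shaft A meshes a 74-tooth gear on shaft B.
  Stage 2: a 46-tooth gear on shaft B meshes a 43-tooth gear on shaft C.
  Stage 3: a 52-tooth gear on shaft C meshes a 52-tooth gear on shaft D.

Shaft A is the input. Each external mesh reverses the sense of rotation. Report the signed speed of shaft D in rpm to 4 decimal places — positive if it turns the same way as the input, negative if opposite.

Stage 1 [81T→74T]: ω = 2225.0000×81/74 = 2435.4730 rpm, dir flips to −; running = −2435.4730
Stage 2 [46T→43T]: ω = 2435.4730×46/43 = 2605.3897 rpm, dir flips to +; running = +2605.3897
Stage 3 [52T→52T]: ω = 2605.3897×52/52 = 2605.3897 rpm, dir flips to −; running = −2605.3897

-2605.3897 rpm (opposite to input, |ω| = 2605.3897 rpm)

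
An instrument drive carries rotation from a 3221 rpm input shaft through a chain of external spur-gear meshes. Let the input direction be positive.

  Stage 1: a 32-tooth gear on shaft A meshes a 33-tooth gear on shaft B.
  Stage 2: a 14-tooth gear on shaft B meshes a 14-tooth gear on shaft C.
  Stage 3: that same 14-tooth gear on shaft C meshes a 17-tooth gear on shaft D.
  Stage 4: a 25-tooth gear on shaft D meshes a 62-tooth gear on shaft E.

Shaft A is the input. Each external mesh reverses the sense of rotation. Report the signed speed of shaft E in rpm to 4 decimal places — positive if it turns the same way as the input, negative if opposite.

Stage 1 [32T→33T]: ω = 3221.0000×32/33 = 3123.3939 rpm, dir flips to −; running = −3123.3939
Stage 2 [14T→14T]: ω = 3123.3939×14/14 = 3123.3939 rpm, dir flips to +; running = +3123.3939
Stage 3 [14T→17T]: ω = 3123.3939×14/17 = 2572.2068 rpm, dir flips to −; running = −2572.2068
Stage 4 [25T→62T]: ω = 2572.2068×25/62 = 1037.1802 rpm, dir flips to +; running = +1037.1802

+1037.1802 rpm (same as input, |ω| = 1037.1802 rpm)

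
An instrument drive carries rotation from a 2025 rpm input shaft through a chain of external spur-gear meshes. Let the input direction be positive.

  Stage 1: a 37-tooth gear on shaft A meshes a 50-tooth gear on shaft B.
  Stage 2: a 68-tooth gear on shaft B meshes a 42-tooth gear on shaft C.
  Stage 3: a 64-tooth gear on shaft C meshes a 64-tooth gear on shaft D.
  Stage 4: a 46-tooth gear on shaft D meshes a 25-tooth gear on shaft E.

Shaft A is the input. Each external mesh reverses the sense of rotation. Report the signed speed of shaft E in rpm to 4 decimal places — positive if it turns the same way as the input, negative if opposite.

Stage 1 [37T→50T]: ω = 2025.0000×37/50 = 1498.5000 rpm, dir flips to −; running = −1498.5000
Stage 2 [68T→42T]: ω = 1498.5000×68/42 = 2426.1429 rpm, dir flips to +; running = +2426.1429
Stage 3 [64T→64T]: ω = 2426.1429×64/64 = 2426.1429 rpm, dir flips to −; running = −2426.1429
Stage 4 [46T→25T]: ω = 2426.1429×46/25 = 4464.1029 rpm, dir flips to +; running = +4464.1029

+4464.1029 rpm (same as input, |ω| = 4464.1029 rpm)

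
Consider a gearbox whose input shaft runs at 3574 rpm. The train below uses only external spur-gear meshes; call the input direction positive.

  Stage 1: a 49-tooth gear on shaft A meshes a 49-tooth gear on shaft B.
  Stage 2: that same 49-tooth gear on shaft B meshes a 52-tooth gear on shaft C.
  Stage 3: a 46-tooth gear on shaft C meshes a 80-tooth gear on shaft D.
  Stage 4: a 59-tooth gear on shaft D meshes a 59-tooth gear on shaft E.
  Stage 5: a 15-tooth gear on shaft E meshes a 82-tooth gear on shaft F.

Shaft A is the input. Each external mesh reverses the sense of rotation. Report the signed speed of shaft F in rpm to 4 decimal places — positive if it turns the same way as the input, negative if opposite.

Stage 1 [49T→49T]: ω = 3574.0000×49/49 = 3574.0000 rpm, dir flips to −; running = −3574.0000
Stage 2 [49T→52T]: ω = 3574.0000×49/52 = 3367.8077 rpm, dir flips to +; running = +3367.8077
Stage 3 [46T→80T]: ω = 3367.8077×46/80 = 1936.4894 rpm, dir flips to −; running = −1936.4894
Stage 4 [59T→59T]: ω = 1936.4894×59/59 = 1936.4894 rpm, dir flips to +; running = +1936.4894
Stage 5 [15T→82T]: ω = 1936.4894×15/82 = 354.2359 rpm, dir flips to −; running = −354.2359

-354.2359 rpm (opposite to input, |ω| = 354.2359 rpm)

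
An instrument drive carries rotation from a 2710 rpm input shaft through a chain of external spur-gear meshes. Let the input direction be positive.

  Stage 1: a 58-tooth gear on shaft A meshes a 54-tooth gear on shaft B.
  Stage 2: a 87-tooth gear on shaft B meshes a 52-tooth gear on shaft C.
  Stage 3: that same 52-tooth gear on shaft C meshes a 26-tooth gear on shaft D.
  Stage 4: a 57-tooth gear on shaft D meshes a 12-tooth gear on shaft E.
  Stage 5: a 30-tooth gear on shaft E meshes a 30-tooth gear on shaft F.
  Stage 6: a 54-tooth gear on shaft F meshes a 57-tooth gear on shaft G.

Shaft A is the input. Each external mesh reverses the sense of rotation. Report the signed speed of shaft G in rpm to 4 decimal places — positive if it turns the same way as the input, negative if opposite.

Stage 1 [58T→54T]: ω = 2710.0000×58/54 = 2910.7407 rpm, dir flips to −; running = −2910.7407
Stage 2 [87T→52T]: ω = 2910.7407×87/52 = 4869.8932 rpm, dir flips to +; running = +4869.8932
Stage 3 [52T→26T]: ω = 4869.8932×52/26 = 9739.7863 rpm, dir flips to −; running = −9739.7863
Stage 4 [57T→12T]: ω = 9739.7863×57/12 = 46263.9850 rpm, dir flips to +; running = +46263.9850
Stage 5 [30T→30T]: ω = 46263.9850×30/30 = 46263.9850 rpm, dir flips to −; running = −46263.9850
Stage 6 [54T→57T]: ω = 46263.9850×54/57 = 43829.0385 rpm, dir flips to +; running = +43829.0385

+43829.0385 rpm (same as input, |ω| = 43829.0385 rpm)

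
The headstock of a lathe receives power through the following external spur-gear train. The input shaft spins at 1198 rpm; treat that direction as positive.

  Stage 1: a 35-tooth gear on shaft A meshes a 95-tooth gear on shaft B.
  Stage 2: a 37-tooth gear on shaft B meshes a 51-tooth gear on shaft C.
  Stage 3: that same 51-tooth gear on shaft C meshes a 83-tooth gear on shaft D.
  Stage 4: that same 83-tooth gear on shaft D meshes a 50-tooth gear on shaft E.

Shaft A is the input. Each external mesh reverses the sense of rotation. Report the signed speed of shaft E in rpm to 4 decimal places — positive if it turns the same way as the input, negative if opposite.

+326.6126 rpm (same as input, |ω| = 326.6126 rpm)

Stage 1 [35T→95T]: ω = 1198.0000×35/95 = 441.3684 rpm, dir flips to −; running = −441.3684
Stage 2 [37T→51T]: ω = 441.3684×37/51 = 320.2085 rpm, dir flips to +; running = +320.2085
Stage 3 [51T→83T]: ω = 320.2085×51/83 = 196.7546 rpm, dir flips to −; running = −196.7546
Stage 4 [83T→50T]: ω = 196.7546×83/50 = 326.6126 rpm, dir flips to +; running = +326.6126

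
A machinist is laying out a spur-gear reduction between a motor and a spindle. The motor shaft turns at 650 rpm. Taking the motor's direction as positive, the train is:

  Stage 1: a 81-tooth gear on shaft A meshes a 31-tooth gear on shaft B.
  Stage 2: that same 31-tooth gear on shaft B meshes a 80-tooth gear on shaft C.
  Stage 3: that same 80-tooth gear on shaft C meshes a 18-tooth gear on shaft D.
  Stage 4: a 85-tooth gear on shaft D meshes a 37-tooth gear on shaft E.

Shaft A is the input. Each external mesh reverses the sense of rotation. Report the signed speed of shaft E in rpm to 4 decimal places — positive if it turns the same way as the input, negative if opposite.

Stage 1 [81T→31T]: ω = 650.0000×81/31 = 1698.3871 rpm, dir flips to −; running = −1698.3871
Stage 2 [31T→80T]: ω = 1698.3871×31/80 = 658.1250 rpm, dir flips to +; running = +658.1250
Stage 3 [80T→18T]: ω = 658.1250×80/18 = 2925.0000 rpm, dir flips to −; running = −2925.0000
Stage 4 [85T→37T]: ω = 2925.0000×85/37 = 6719.5946 rpm, dir flips to +; running = +6719.5946

+6719.5946 rpm (same as input, |ω| = 6719.5946 rpm)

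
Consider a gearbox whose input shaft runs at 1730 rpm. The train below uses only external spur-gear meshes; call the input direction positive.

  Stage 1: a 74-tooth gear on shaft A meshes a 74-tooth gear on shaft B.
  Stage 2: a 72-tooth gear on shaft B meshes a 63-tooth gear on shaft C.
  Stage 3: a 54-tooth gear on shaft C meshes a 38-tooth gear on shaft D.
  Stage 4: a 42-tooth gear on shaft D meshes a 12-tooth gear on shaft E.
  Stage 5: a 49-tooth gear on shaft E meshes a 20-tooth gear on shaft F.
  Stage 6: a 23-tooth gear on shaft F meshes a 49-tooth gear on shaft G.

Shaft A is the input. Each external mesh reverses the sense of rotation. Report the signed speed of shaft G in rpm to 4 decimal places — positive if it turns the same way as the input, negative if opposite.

+11308.7368 rpm (same as input, |ω| = 11308.7368 rpm)

Stage 1 [74T→74T]: ω = 1730.0000×74/74 = 1730.0000 rpm, dir flips to −; running = −1730.0000
Stage 2 [72T→63T]: ω = 1730.0000×72/63 = 1977.1429 rpm, dir flips to +; running = +1977.1429
Stage 3 [54T→38T]: ω = 1977.1429×54/38 = 2809.6241 rpm, dir flips to −; running = −2809.6241
Stage 4 [42T→12T]: ω = 2809.6241×42/12 = 9833.6842 rpm, dir flips to +; running = +9833.6842
Stage 5 [49T→20T]: ω = 9833.6842×49/20 = 24092.5263 rpm, dir flips to −; running = −24092.5263
Stage 6 [23T→49T]: ω = 24092.5263×23/49 = 11308.7368 rpm, dir flips to +; running = +11308.7368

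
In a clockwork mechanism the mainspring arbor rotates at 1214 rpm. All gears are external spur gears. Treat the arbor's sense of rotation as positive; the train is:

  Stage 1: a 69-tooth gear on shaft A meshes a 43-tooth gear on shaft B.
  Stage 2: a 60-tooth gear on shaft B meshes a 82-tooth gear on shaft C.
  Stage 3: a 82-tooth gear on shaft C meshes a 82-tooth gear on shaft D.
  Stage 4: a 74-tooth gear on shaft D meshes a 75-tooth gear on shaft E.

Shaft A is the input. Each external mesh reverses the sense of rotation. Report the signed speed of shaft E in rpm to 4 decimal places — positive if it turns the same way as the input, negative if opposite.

+1406.3946 rpm (same as input, |ω| = 1406.3946 rpm)

Stage 1 [69T→43T]: ω = 1214.0000×69/43 = 1948.0465 rpm, dir flips to −; running = −1948.0465
Stage 2 [60T→82T]: ω = 1948.0465×60/82 = 1425.3999 rpm, dir flips to +; running = +1425.3999
Stage 3 [82T→82T]: ω = 1425.3999×82/82 = 1425.3999 rpm, dir flips to −; running = −1425.3999
Stage 4 [74T→75T]: ω = 1425.3999×74/75 = 1406.3946 rpm, dir flips to +; running = +1406.3946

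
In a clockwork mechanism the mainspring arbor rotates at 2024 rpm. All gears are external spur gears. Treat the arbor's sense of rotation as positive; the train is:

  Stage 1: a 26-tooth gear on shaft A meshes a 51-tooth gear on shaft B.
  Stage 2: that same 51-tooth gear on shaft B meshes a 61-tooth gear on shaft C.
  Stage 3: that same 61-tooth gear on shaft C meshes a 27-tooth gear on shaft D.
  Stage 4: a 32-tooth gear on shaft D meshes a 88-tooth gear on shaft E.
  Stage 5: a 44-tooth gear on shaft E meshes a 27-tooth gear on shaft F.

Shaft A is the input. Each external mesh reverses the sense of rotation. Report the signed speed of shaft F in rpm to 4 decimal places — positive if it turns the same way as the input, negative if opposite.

Stage 1 [26T→51T]: ω = 2024.0000×26/51 = 1031.8431 rpm, dir flips to −; running = −1031.8431
Stage 2 [51T→61T]: ω = 1031.8431×51/61 = 862.6885 rpm, dir flips to +; running = +862.6885
Stage 3 [61T→27T]: ω = 862.6885×61/27 = 1949.0370 rpm, dir flips to −; running = −1949.0370
Stage 4 [32T→88T]: ω = 1949.0370×32/88 = 708.7407 rpm, dir flips to +; running = +708.7407
Stage 5 [44T→27T]: ω = 708.7407×44/27 = 1154.9849 rpm, dir flips to −; running = −1154.9849

-1154.9849 rpm (opposite to input, |ω| = 1154.9849 rpm)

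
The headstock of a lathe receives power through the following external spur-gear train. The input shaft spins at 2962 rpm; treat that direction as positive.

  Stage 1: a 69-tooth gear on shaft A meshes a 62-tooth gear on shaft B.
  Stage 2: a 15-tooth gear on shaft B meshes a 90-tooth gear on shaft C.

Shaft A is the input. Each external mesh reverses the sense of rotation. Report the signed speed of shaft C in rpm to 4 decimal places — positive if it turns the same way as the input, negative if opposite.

+549.4032 rpm (same as input, |ω| = 549.4032 rpm)

Stage 1 [69T→62T]: ω = 2962.0000×69/62 = 3296.4194 rpm, dir flips to −; running = −3296.4194
Stage 2 [15T→90T]: ω = 3296.4194×15/90 = 549.4032 rpm, dir flips to +; running = +549.4032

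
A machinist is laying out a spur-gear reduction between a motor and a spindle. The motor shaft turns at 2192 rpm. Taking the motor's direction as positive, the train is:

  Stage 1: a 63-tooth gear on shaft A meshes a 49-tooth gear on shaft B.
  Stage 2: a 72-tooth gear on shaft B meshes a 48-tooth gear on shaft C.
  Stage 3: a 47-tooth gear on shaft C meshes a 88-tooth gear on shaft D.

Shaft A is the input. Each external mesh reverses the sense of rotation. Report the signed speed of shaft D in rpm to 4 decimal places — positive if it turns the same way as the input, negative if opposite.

Stage 1 [63T→49T]: ω = 2192.0000×63/49 = 2818.2857 rpm, dir flips to −; running = −2818.2857
Stage 2 [72T→48T]: ω = 2818.2857×72/48 = 4227.4286 rpm, dir flips to +; running = +4227.4286
Stage 3 [47T→88T]: ω = 4227.4286×47/88 = 2257.8312 rpm, dir flips to −; running = −2257.8312

-2257.8312 rpm (opposite to input, |ω| = 2257.8312 rpm)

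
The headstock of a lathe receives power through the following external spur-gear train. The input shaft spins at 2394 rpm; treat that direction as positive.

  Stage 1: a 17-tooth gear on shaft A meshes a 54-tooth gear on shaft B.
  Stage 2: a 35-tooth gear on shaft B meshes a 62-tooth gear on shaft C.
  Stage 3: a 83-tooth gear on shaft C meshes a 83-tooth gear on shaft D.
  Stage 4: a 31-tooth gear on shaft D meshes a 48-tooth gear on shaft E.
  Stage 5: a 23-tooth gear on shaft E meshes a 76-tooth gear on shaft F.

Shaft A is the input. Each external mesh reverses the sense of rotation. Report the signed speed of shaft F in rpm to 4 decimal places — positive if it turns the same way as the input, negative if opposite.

Stage 1 [17T→54T]: ω = 2394.0000×17/54 = 753.6667 rpm, dir flips to −; running = −753.6667
Stage 2 [35T→62T]: ω = 753.6667×35/62 = 425.4570 rpm, dir flips to +; running = +425.4570
Stage 3 [83T→83T]: ω = 425.4570×83/83 = 425.4570 rpm, dir flips to −; running = −425.4570
Stage 4 [31T→48T]: ω = 425.4570×31/48 = 274.7743 rpm, dir flips to +; running = +274.7743
Stage 5 [23T→76T]: ω = 274.7743×23/76 = 83.1554 rpm, dir flips to −; running = −83.1554

-83.1554 rpm (opposite to input, |ω| = 83.1554 rpm)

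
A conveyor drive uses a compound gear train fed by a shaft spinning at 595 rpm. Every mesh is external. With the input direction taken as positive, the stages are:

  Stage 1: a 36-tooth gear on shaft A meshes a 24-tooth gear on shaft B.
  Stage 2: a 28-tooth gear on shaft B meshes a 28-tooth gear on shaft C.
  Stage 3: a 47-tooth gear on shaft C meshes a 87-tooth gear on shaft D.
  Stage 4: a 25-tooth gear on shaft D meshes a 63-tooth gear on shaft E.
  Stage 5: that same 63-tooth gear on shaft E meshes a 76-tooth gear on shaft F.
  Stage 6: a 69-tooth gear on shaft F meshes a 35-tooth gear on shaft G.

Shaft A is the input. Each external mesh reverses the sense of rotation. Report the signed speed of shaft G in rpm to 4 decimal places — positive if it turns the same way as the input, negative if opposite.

Stage 1 [36T→24T]: ω = 595.0000×36/24 = 892.5000 rpm, dir flips to −; running = −892.5000
Stage 2 [28T→28T]: ω = 892.5000×28/28 = 892.5000 rpm, dir flips to +; running = +892.5000
Stage 3 [47T→87T]: ω = 892.5000×47/87 = 482.1552 rpm, dir flips to −; running = −482.1552
Stage 4 [25T→63T]: ω = 482.1552×25/63 = 191.3314 rpm, dir flips to +; running = +191.3314
Stage 5 [63T→76T]: ω = 191.3314×63/76 = 158.6037 rpm, dir flips to −; running = −158.6037
Stage 6 [69T→35T]: ω = 158.6037×69/35 = 312.6758 rpm, dir flips to +; running = +312.6758

+312.6758 rpm (same as input, |ω| = 312.6758 rpm)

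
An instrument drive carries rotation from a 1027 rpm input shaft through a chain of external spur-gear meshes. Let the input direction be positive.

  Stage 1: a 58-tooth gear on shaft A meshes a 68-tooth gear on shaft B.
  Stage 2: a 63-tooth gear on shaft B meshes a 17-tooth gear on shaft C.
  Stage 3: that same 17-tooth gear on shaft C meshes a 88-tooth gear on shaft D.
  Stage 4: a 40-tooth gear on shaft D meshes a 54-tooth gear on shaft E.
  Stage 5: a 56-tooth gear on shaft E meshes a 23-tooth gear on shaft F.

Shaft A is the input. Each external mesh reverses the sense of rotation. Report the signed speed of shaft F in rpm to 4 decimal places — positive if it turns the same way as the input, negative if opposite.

-1131.0292 rpm (opposite to input, |ω| = 1131.0292 rpm)

Stage 1 [58T→68T]: ω = 1027.0000×58/68 = 875.9706 rpm, dir flips to −; running = −875.9706
Stage 2 [63T→17T]: ω = 875.9706×63/17 = 3246.2439 rpm, dir flips to +; running = +3246.2439
Stage 3 [17T→88T]: ω = 3246.2439×17/88 = 627.1153 rpm, dir flips to −; running = −627.1153
Stage 4 [40T→54T]: ω = 627.1153×40/54 = 464.5299 rpm, dir flips to +; running = +464.5299
Stage 5 [56T→23T]: ω = 464.5299×56/23 = 1131.0292 rpm, dir flips to −; running = −1131.0292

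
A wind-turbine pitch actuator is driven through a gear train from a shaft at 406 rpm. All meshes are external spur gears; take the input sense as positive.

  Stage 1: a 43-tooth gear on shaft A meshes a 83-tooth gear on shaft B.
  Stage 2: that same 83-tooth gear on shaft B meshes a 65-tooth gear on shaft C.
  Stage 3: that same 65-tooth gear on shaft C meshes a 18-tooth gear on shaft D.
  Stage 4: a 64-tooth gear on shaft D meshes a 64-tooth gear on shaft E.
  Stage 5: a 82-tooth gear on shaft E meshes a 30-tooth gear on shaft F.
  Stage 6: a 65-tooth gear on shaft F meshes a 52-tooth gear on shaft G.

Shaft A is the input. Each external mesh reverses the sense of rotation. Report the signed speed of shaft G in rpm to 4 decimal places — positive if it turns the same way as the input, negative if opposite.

+3313.7870 rpm (same as input, |ω| = 3313.7870 rpm)

Stage 1 [43T→83T]: ω = 406.0000×43/83 = 210.3373 rpm, dir flips to −; running = −210.3373
Stage 2 [83T→65T]: ω = 210.3373×83/65 = 268.5846 rpm, dir flips to +; running = +268.5846
Stage 3 [65T→18T]: ω = 268.5846×65/18 = 969.8889 rpm, dir flips to −; running = −969.8889
Stage 4 [64T→64T]: ω = 969.8889×64/64 = 969.8889 rpm, dir flips to +; running = +969.8889
Stage 5 [82T→30T]: ω = 969.8889×82/30 = 2651.0296 rpm, dir flips to −; running = −2651.0296
Stage 6 [65T→52T]: ω = 2651.0296×65/52 = 3313.7870 rpm, dir flips to +; running = +3313.7870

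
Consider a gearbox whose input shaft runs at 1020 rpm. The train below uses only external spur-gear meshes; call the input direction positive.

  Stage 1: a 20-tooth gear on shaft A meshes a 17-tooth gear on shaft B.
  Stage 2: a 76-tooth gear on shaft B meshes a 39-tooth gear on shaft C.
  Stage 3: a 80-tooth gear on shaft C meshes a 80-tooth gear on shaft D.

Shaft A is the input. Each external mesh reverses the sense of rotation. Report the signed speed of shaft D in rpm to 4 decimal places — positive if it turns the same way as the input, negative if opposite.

Stage 1 [20T→17T]: ω = 1020.0000×20/17 = 1200.0000 rpm, dir flips to −; running = −1200.0000
Stage 2 [76T→39T]: ω = 1200.0000×76/39 = 2338.4615 rpm, dir flips to +; running = +2338.4615
Stage 3 [80T→80T]: ω = 2338.4615×80/80 = 2338.4615 rpm, dir flips to −; running = −2338.4615

-2338.4615 rpm (opposite to input, |ω| = 2338.4615 rpm)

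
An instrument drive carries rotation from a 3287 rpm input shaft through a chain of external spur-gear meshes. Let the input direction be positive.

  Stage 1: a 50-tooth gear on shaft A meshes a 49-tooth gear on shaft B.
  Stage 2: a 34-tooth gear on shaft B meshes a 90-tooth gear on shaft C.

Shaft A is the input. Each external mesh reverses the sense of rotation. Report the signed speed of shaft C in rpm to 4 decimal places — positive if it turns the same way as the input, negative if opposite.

+1267.0975 rpm (same as input, |ω| = 1267.0975 rpm)

Stage 1 [50T→49T]: ω = 3287.0000×50/49 = 3354.0816 rpm, dir flips to −; running = −3354.0816
Stage 2 [34T→90T]: ω = 3354.0816×34/90 = 1267.0975 rpm, dir flips to +; running = +1267.0975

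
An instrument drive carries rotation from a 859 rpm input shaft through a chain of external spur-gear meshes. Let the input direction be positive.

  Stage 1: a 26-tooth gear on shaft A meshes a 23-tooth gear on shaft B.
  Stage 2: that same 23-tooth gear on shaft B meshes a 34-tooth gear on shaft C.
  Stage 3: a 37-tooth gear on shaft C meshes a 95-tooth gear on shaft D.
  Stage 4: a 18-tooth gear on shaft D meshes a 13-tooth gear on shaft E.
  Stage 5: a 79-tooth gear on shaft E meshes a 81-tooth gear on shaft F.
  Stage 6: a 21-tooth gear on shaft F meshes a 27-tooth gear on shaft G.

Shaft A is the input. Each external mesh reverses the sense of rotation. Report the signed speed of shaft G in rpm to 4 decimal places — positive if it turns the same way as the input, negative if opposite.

+268.7153 rpm (same as input, |ω| = 268.7153 rpm)

Stage 1 [26T→23T]: ω = 859.0000×26/23 = 971.0435 rpm, dir flips to −; running = −971.0435
Stage 2 [23T→34T]: ω = 971.0435×23/34 = 656.8824 rpm, dir flips to +; running = +656.8824
Stage 3 [37T→95T]: ω = 656.8824×37/95 = 255.8384 rpm, dir flips to −; running = −255.8384
Stage 4 [18T→13T]: ω = 255.8384×18/13 = 354.2378 rpm, dir flips to +; running = +354.2378
Stage 5 [79T→81T]: ω = 354.2378×79/81 = 345.4912 rpm, dir flips to −; running = −345.4912
Stage 6 [21T→27T]: ω = 345.4912×21/27 = 268.7153 rpm, dir flips to +; running = +268.7153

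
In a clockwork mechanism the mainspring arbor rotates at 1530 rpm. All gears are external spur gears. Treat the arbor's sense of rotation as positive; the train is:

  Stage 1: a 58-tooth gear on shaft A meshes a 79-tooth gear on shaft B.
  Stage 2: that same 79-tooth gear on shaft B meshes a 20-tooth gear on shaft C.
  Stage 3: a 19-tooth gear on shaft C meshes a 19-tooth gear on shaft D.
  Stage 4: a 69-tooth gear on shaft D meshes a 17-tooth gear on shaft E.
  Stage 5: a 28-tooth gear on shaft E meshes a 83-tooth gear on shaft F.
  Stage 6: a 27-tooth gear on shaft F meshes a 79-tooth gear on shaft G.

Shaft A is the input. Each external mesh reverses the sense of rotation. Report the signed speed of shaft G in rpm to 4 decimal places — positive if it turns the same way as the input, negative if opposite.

+2076.3770 rpm (same as input, |ω| = 2076.3770 rpm)

Stage 1 [58T→79T]: ω = 1530.0000×58/79 = 1123.2911 rpm, dir flips to −; running = −1123.2911
Stage 2 [79T→20T]: ω = 1123.2911×79/20 = 4437.0000 rpm, dir flips to +; running = +4437.0000
Stage 3 [19T→19T]: ω = 4437.0000×19/19 = 4437.0000 rpm, dir flips to −; running = −4437.0000
Stage 4 [69T→17T]: ω = 4437.0000×69/17 = 18009.0000 rpm, dir flips to +; running = +18009.0000
Stage 5 [28T→83T]: ω = 18009.0000×28/83 = 6075.3253 rpm, dir flips to −; running = −6075.3253
Stage 6 [27T→79T]: ω = 6075.3253×27/79 = 2076.3770 rpm, dir flips to +; running = +2076.3770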